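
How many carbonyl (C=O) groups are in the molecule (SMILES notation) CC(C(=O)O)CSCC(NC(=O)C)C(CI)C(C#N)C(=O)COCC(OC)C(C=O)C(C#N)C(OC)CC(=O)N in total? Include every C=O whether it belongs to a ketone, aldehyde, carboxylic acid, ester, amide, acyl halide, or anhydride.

CH(COOH): carboxylic acid, 1 C=O (running total 1).
CH(NHCOCH3): amide, 1 C=O (running total 2).
CO: ketone, 1 C=O (running total 3).
CH(CHO): aldehyde, 1 C=O (running total 4).
CONH2: amide, 1 C=O (running total 5).

5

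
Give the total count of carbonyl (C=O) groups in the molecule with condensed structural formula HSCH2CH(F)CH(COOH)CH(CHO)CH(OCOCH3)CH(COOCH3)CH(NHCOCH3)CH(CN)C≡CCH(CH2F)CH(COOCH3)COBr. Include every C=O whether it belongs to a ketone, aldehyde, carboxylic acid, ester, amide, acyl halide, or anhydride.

7

CH(COOH): carboxylic acid, 1 C=O (running total 1).
CH(CHO): aldehyde, 1 C=O (running total 2).
CH(OCOCH3): ester, 1 C=O (running total 3).
CH(COOCH3): ester, 1 C=O (running total 4).
CH(NHCOCH3): amide, 1 C=O (running total 5).
CH(COOCH3): ester, 1 C=O (running total 6).
COBr: acyl halide, 1 C=O (running total 7).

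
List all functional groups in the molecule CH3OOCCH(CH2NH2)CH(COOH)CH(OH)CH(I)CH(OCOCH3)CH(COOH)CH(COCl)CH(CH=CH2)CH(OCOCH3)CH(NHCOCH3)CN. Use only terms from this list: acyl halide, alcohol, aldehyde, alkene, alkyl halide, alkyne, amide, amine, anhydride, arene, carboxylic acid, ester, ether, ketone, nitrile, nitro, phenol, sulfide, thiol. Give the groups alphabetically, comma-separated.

acyl halide, alcohol, alkene, alkyl halide, amide, amine, carboxylic acid, ester, nitrile

CH3O–C(=O)–: carbonyl C bonded to C and to –OCH3 → ester (not ketone + ether).
pendant –CH2NH2: N on sp³ C, no adjacent C=O → amine.
pendant –COOH: carbonyl C bonded to C and –OH → carboxylic acid.
–OH on an sp³ carbon → alcohol (secondary).
halogen on an sp³ carbon → alkyl halide.
pendant –OC(=O)CH3: an acyloxy group → ester.
pendant –COOH: carbonyl C bonded to C and –OH → carboxylic acid.
pendant –C(=O)X: carbonyl C bonded to C and halogen → acyl halide.
pendant –CH=CH2: C=C double bond → alkene.
pendant –OC(=O)CH3: an acyloxy group → ester.
pendant –NHC(=O)CH3: N bonded to a carbonyl → amide (not amine).
–C≡N: carbon triple-bonded to nitrogen → nitrile.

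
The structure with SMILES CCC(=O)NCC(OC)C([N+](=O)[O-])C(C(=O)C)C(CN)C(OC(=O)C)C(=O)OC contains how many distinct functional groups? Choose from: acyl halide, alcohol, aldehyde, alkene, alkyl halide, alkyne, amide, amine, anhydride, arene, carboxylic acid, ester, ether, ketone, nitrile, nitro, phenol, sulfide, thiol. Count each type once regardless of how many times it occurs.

6

–C(=O)–N– linkage → amide (the N is not an amine).
pendant –OCH3: C–O–C with sp³ C, no adjacent C=O → ether.
–NO2 on an sp³ carbon → nitro (the N=O is not a carbonyl).
pendant –COCH3: carbonyl C bonded to two carbons → ketone.
pendant –CH2NH2: N on sp³ C, no adjacent C=O → amine.
pendant –OC(=O)CH3: an acyloxy group → ester.
–C(=O)OCH3: carbonyl C bonded to C and to –OCH3 → ester (not ketone + ether).
Distinct types present: amide, amine, ester, ether, ketone, nitro.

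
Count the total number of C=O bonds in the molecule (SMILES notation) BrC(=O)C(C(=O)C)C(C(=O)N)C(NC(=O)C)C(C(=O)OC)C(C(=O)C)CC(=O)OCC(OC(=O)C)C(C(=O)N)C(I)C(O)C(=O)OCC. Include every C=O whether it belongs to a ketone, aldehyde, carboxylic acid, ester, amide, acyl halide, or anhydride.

10

BrCO: acyl halide, 1 C=O (running total 1).
CH(COCH3): ketone, 1 C=O (running total 2).
CH(CONH2): amide, 1 C=O (running total 3).
CH(NHCOCH3): amide, 1 C=O (running total 4).
CH(COOCH3): ester, 1 C=O (running total 5).
CH(COCH3): ketone, 1 C=O (running total 6).
CH2COOCH2: ester, 1 C=O (running total 7).
CH(OCOCH3): ester, 1 C=O (running total 8).
CH(CONH2): amide, 1 C=O (running total 9).
COOCH2CH3: ester, 1 C=O (running total 10).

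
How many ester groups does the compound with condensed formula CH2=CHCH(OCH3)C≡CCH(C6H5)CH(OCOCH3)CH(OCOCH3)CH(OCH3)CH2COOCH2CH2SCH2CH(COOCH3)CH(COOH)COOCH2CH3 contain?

5

Working along the chain:
  CH2=CH: C=C double bond → alkene.
  CH(OCH3): pendant –OCH3: C–O–C with sp³ C, no adjacent C=O → ether.
  C≡C: C≡C triple bond → alkyne.
  CH(C6H5): pendant –C6H5: benzene ring → arene.
  CH(OCOCH3): pendant –OC(=O)CH3: an acyloxy group → ester.
  CH(OCOCH3): pendant –OC(=O)CH3: an acyloxy group → ester.
  CH(OCH3): pendant –OCH3: C–O–C with sp³ C, no adjacent C=O → ether.
  CH2COOCH2: –C(=O)–O–C with C on the carbonyl side → ester.
  CH2SCH2: C–S–C linkage → sulfide (thioether).
  CH(COOCH3): pendant –COOCH3: carbonyl C bonded to C and –OCH3 → ester.
  CH(COOH): pendant –COOH: carbonyl C bonded to C and –OH → carboxylic acid.
  COOCH2CH3: –C(=O)OCH2CH3: carbonyl C bonded to C and to –OEt → ester.
Ester appears at: CH(OCOCH3), CH(OCOCH3), CH2COOCH2, CH(COOCH3), COOCH2CH3 → 5.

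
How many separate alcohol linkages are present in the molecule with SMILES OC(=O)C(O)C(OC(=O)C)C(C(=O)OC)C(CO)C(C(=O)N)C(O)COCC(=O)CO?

4

–COOH: carbonyl C bonded to –OH and C → carboxylic acid (the –OH is not a separate alcohol).
–OH on an sp³ carbon → alcohol (secondary).
pendant –OC(=O)CH3: an acyloxy group → ester.
pendant –COOCH3: carbonyl C bonded to C and –OCH3 → ester.
pendant –CH2OH on an sp³ backbone C → alcohol.
pendant –CONH2: carbonyl C bonded to C and N → amide.
–OH on an sp³ carbon → alcohol (secondary).
C–O–C with sp³ carbons on both sides and no adjacent C=O → ether.
–C(=O)– with carbon on both sides → ketone.
–OH on an sp³ carbon → alcohol.
Alcohol appears at: CH(OH), CH(CH2OH), CH(OH), CH2OH → 4.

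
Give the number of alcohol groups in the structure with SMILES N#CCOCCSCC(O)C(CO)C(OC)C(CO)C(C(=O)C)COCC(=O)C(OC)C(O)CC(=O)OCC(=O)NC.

4

Taking each segment in turn:
  N≡C: N≡C–: carbon triple-bonded to nitrogen → nitrile.
  CH2OCH2: C–O–C with sp³ carbons on both sides and no adjacent C=O → ether.
  CH2SCH2: C–S–C linkage → sulfide (thioether).
  CH(OH): –OH on an sp³ carbon → alcohol (secondary).
  CH(CH2OH): pendant –CH2OH on an sp³ backbone C → alcohol.
  CH(OCH3): pendant –OCH3: C–O–C with sp³ C, no adjacent C=O → ether.
  CH(CH2OH): pendant –CH2OH on an sp³ backbone C → alcohol.
  CH(COCH3): pendant –COCH3: carbonyl C bonded to two carbons → ketone.
  CH2OCH2: C–O–C with sp³ carbons on both sides and no adjacent C=O → ether.
  CO: –C(=O)– with carbon on both sides → ketone.
  CH(OCH3): pendant –OCH3: C–O–C with sp³ C, no adjacent C=O → ether.
  CH(OH): –OH on an sp³ carbon → alcohol (secondary).
  CH2COOCH2: –C(=O)–O–C with C on the carbonyl side → ester.
  CONHCH3: –C(=O)NHCH3: carbonyl C bonded to C and to N → amide (the N is not an amine).
Alcohol appears at: CH(OH), CH(CH2OH), CH(CH2OH), CH(OH) → 4.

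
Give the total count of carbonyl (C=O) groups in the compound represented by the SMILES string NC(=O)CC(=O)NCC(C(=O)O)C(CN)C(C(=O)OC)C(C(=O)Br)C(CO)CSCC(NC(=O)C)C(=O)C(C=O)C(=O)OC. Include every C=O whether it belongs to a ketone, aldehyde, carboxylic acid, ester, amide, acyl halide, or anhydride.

9

H2NCO: amide, 1 C=O (running total 1).
CH2CONHCH2: amide, 1 C=O (running total 2).
CH(COOH): carboxylic acid, 1 C=O (running total 3).
CH(COOCH3): ester, 1 C=O (running total 4).
CH(COBr): acyl halide, 1 C=O (running total 5).
CH(NHCOCH3): amide, 1 C=O (running total 6).
CO: ketone, 1 C=O (running total 7).
CH(CHO): aldehyde, 1 C=O (running total 8).
COOCH3: ester, 1 C=O (running total 9).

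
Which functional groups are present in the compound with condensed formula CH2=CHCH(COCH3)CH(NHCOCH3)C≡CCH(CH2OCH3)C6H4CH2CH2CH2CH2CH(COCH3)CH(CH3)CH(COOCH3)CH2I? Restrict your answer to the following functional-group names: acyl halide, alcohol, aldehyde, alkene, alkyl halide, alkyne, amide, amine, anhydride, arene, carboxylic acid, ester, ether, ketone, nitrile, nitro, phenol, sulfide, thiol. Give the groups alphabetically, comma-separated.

C=C double bond → alkene.
pendant –COCH3: carbonyl C bonded to two carbons → ketone.
pendant –NHC(=O)CH3: N bonded to a carbonyl → amide (not amine).
C≡C triple bond → alkyne.
pendant –CH2OCH3: C–O–C linkage → ether.
para-disubstituted benzene ring → arene.
pendant –COCH3: carbonyl C bonded to two carbons → ketone.
pendant –COOCH3: carbonyl C bonded to C and –OCH3 → ester.
halogen on an sp³ carbon → alkyl halide.

alkene, alkyl halide, alkyne, amide, arene, ester, ether, ketone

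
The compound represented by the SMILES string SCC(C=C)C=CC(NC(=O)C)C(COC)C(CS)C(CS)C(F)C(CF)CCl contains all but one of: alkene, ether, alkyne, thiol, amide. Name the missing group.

alkene: present (CH(CH=CH2) — pendant –CH=CH2: C=C double bond → alkene).
thiol: present (HSCH2 — –SH on an sp³ carbon → thiol).
ether: present (CH(CH2OCH3) — pendant –CH2OCH3: C–O–C linkage → ether).
amide: present (CH(NHCOCH3) — pendant –NHC(=O)CH3: N bonded to a carbonyl → amide (not amine)).
alkyne: no segment matches this pattern.

alkyne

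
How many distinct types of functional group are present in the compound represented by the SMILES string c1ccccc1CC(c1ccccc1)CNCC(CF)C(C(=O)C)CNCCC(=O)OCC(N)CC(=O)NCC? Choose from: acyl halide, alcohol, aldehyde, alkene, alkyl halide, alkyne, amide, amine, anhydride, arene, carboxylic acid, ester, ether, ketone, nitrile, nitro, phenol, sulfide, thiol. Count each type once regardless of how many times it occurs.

6

C6H5– phenyl ring → arene.
pendant –C6H5: benzene ring → arene.
C–N–C with sp³ carbons and no adjacent C=O → amine (secondary).
pendant –CH2X: halogen on sp³ carbon → alkyl halide.
pendant –COCH3: carbonyl C bonded to two carbons → ketone.
C–N–C with sp³ carbons and no adjacent C=O → amine (secondary).
–C(=O)–O–C with C on the carbonyl side → ester.
–NH2 on an sp³ carbon with no adjacent C=O → amine.
–C(=O)–N– linkage → amide (the N is not an amine).
Distinct types present: alkyl halide, amide, amine, arene, ester, ketone.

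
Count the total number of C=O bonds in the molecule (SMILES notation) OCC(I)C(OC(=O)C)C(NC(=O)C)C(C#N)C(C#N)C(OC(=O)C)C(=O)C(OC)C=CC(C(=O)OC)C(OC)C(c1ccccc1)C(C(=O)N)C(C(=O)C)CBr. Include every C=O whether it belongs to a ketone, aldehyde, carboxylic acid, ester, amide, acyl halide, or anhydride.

7

CH(OCOCH3): ester, 1 C=O (running total 1).
CH(NHCOCH3): amide, 1 C=O (running total 2).
CH(OCOCH3): ester, 1 C=O (running total 3).
CO: ketone, 1 C=O (running total 4).
CH(COOCH3): ester, 1 C=O (running total 5).
CH(CONH2): amide, 1 C=O (running total 6).
CH(COCH3): ketone, 1 C=O (running total 7).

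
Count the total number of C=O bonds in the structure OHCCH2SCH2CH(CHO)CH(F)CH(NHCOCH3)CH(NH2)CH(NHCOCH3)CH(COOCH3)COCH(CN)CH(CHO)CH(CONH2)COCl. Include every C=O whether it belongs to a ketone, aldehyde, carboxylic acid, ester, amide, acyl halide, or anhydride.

OHC: aldehyde, 1 C=O (running total 1).
CH(CHO): aldehyde, 1 C=O (running total 2).
CH(NHCOCH3): amide, 1 C=O (running total 3).
CH(NHCOCH3): amide, 1 C=O (running total 4).
CH(COOCH3): ester, 1 C=O (running total 5).
CO: ketone, 1 C=O (running total 6).
CH(CHO): aldehyde, 1 C=O (running total 7).
CH(CONH2): amide, 1 C=O (running total 8).
COCl: acyl halide, 1 C=O (running total 9).

9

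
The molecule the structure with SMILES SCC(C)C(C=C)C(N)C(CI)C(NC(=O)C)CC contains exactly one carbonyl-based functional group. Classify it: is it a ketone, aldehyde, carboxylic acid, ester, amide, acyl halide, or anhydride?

amide

The carbonyl is in the CH(NHCOCH3) segment: pendant –NHC(=O)CH3: N bonded to a carbonyl → amide (not amine).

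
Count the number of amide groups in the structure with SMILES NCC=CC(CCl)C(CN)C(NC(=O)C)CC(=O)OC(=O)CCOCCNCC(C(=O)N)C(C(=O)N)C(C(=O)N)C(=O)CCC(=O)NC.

Taking each segment in turn:
  H2NCH2: –NH2 on an sp³ carbon with no adjacent C=O → amine.
  CH=CH: C=C double bond → alkene.
  CH(CH2Cl): pendant –CH2X: halogen on sp³ carbon → alkyl halide.
  CH(CH2NH2): pendant –CH2NH2: N on sp³ C, no adjacent C=O → amine.
  CH(NHCOCH3): pendant –NHC(=O)CH3: N bonded to a carbonyl → amide (not amine).
  CH2CO-O-COCH2: two acyl groups sharing one oxygen, –C(=O)–O–C(=O)– → anhydride.
  CH2OCH2: C–O–C with sp³ carbons on both sides and no adjacent C=O → ether.
  CH2NHCH2: C–N–C with sp³ carbons and no adjacent C=O → amine (secondary).
  CH(CONH2): pendant –CONH2: carbonyl C bonded to C and N → amide.
  CH(CONH2): pendant –CONH2: carbonyl C bonded to C and N → amide.
  CH(CONH2): pendant –CONH2: carbonyl C bonded to C and N → amide.
  CO: –C(=O)– with carbon on both sides → ketone.
  CONHCH3: –C(=O)NHCH3: carbonyl C bonded to C and to N → amide (the N is not an amine).
Amide appears at: CH(NHCOCH3), CH(CONH2), CH(CONH2), CH(CONH2), CONHCH3 → 5.

5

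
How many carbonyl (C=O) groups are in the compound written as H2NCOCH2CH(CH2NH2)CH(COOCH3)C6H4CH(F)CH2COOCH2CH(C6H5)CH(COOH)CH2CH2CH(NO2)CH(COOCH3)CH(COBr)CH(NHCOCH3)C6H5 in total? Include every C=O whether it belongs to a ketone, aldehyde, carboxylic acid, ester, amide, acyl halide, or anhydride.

H2NCO: amide, 1 C=O (running total 1).
CH(COOCH3): ester, 1 C=O (running total 2).
CH2COOCH2: ester, 1 C=O (running total 3).
CH(COOH): carboxylic acid, 1 C=O (running total 4).
CH(COOCH3): ester, 1 C=O (running total 5).
CH(COBr): acyl halide, 1 C=O (running total 6).
CH(NHCOCH3): amide, 1 C=O (running total 7).

7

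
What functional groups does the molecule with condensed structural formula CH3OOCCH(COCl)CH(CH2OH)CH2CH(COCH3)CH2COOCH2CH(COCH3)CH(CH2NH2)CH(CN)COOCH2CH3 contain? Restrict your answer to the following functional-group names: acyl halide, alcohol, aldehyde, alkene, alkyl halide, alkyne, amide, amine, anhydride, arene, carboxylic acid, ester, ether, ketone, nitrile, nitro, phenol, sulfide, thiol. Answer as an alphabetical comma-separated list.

Taking each segment in turn:
  CH3OOC: CH3O–C(=O)–: carbonyl C bonded to C and to –OCH3 → ester (not ketone + ether).
  CH(COCl): pendant –C(=O)X: carbonyl C bonded to C and halogen → acyl halide.
  CH(CH2OH): pendant –CH2OH on an sp³ backbone C → alcohol.
  CH(COCH3): pendant –COCH3: carbonyl C bonded to two carbons → ketone.
  CH2COOCH2: –C(=O)–O–C with C on the carbonyl side → ester.
  CH(COCH3): pendant –COCH3: carbonyl C bonded to two carbons → ketone.
  CH(CH2NH2): pendant –CH2NH2: N on sp³ C, no adjacent C=O → amine.
  CH(CN): pendant –C≡N: nitrile.
  COOCH2CH3: –C(=O)OCH2CH3: carbonyl C bonded to C and to –OEt → ester.

acyl halide, alcohol, amine, ester, ketone, nitrile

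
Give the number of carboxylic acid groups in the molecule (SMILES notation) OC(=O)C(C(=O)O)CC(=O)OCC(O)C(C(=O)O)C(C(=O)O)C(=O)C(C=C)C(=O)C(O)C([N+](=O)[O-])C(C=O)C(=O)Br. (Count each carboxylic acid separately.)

4

–COOH: carbonyl C bonded to –OH and C → carboxylic acid (the –OH is not a separate alcohol).
pendant –COOH: carbonyl C bonded to C and –OH → carboxylic acid.
–C(=O)–O–C with C on the carbonyl side → ester.
–OH on an sp³ carbon → alcohol (secondary).
pendant –COOH: carbonyl C bonded to C and –OH → carboxylic acid.
pendant –COOH: carbonyl C bonded to C and –OH → carboxylic acid.
–C(=O)– with carbon on both sides → ketone.
pendant –CH=CH2: C=C double bond → alkene.
–C(=O)– with carbon on both sides → ketone.
–OH on an sp³ carbon → alcohol (secondary).
–NO2 on an sp³ carbon → nitro (the N=O is not a carbonyl).
pendant –CHO: carbonyl C bonded to C and H → aldehyde.
–C(=O)Br: carbonyl C bonded to C and to a halogen → acyl halide (not alkyl halide).
Carboxylic acid appears at: HOOC, CH(COOH), CH(COOH), CH(COOH) → 4.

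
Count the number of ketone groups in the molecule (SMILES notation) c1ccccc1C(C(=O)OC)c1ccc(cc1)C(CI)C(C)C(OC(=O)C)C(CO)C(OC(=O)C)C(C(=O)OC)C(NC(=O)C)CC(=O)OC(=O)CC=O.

Reading the structure from left to right:
  C6H5: C6H5– phenyl ring → arene.
  CH(COOCH3): pendant –COOCH3: carbonyl C bonded to C and –OCH3 → ester.
  C6H4: para-disubstituted benzene ring → arene.
  CH(CH2I): pendant –CH2X: halogen on sp³ carbon → alkyl halide.
  CH(OCOCH3): pendant –OC(=O)CH3: an acyloxy group → ester.
  CH(CH2OH): pendant –CH2OH on an sp³ backbone C → alcohol.
  CH(OCOCH3): pendant –OC(=O)CH3: an acyloxy group → ester.
  CH(COOCH3): pendant –COOCH3: carbonyl C bonded to C and –OCH3 → ester.
  CH(NHCOCH3): pendant –NHC(=O)CH3: N bonded to a carbonyl → amide (not amine).
  CH2CO-O-COCH2: two acyl groups sharing one oxygen, –C(=O)–O–C(=O)– → anhydride.
  CHO: terminal –CHO: carbonyl C bonded to H and C → aldehyde.
No segment is a ketone: CH(COOCH3) is ester, not ketone; CH(OCOCH3) is ester, not ketone; CH(OCOCH3) is ester, not ketone. → 0.

0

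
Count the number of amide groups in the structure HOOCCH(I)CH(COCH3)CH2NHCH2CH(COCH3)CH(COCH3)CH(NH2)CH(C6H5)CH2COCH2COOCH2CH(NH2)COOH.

Taking each segment in turn:
  HOOC: –COOH: carbonyl C bonded to –OH and C → carboxylic acid (the –OH is not a separate alcohol).
  CH(I): halogen on an sp³ carbon → alkyl halide.
  CH(COCH3): pendant –COCH3: carbonyl C bonded to two carbons → ketone.
  CH2NHCH2: C–N–C with sp³ carbons and no adjacent C=O → amine (secondary).
  CH(COCH3): pendant –COCH3: carbonyl C bonded to two carbons → ketone.
  CH(COCH3): pendant –COCH3: carbonyl C bonded to two carbons → ketone.
  CH(NH2): –NH2 on an sp³ carbon with no adjacent C=O → amine.
  CH(C6H5): pendant –C6H5: benzene ring → arene.
  CO: –C(=O)– with carbon on both sides → ketone.
  CH2COOCH2: –C(=O)–O–C with C on the carbonyl side → ester.
  CH(NH2): –NH2 on an sp³ carbon with no adjacent C=O → amine.
  COOH: –COOH: carbonyl C bonded to –OH and C → carboxylic acid (the –OH is not a separate alcohol).
No segment is a amide: CH2NHCH2 is amine, not amide; CH(NH2) is amine, not amide; CH(NH2) is amine, not amide. → 0.

0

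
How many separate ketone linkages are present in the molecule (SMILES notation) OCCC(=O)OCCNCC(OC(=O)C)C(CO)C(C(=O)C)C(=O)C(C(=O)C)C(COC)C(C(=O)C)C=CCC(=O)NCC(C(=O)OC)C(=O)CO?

HO– on an sp³ carbon → alcohol.
–C(=O)–O–C with C on the carbonyl side → ester.
C–N–C with sp³ carbons and no adjacent C=O → amine (secondary).
pendant –OC(=O)CH3: an acyloxy group → ester.
pendant –CH2OH on an sp³ backbone C → alcohol.
pendant –COCH3: carbonyl C bonded to two carbons → ketone.
–C(=O)– with carbon on both sides → ketone.
pendant –COCH3: carbonyl C bonded to two carbons → ketone.
pendant –CH2OCH3: C–O–C linkage → ether.
pendant –COCH3: carbonyl C bonded to two carbons → ketone.
C=C double bond → alkene.
–C(=O)–N– linkage → amide (the N is not an amine).
pendant –COOCH3: carbonyl C bonded to C and –OCH3 → ester.
–C(=O)– with carbon on both sides → ketone.
–OH on an sp³ carbon → alcohol.
Ketone appears at: CH(COCH3), CO, CH(COCH3), CH(COCH3), CO → 5.

5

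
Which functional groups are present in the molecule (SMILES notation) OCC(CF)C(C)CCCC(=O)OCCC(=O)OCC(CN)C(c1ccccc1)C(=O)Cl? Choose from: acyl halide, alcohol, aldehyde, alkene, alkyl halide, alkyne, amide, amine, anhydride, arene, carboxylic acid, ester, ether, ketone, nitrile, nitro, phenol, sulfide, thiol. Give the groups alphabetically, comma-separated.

HO– on an sp³ carbon → alcohol.
pendant –CH2X: halogen on sp³ carbon → alkyl halide.
–C(=O)–O–C with C on the carbonyl side → ester.
–C(=O)–O–C with C on the carbonyl side → ester.
pendant –CH2NH2: N on sp³ C, no adjacent C=O → amine.
pendant –C6H5: benzene ring → arene.
–C(=O)Cl: carbonyl C bonded to C and to a halogen → acyl halide (not alkyl halide).

acyl halide, alcohol, alkyl halide, amine, arene, ester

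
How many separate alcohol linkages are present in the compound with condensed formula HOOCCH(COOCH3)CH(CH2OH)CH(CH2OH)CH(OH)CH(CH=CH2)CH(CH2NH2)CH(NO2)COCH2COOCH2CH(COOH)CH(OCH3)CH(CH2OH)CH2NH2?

–COOH: carbonyl C bonded to –OH and C → carboxylic acid (the –OH is not a separate alcohol).
pendant –COOCH3: carbonyl C bonded to C and –OCH3 → ester.
pendant –CH2OH on an sp³ backbone C → alcohol.
pendant –CH2OH on an sp³ backbone C → alcohol.
–OH on an sp³ carbon → alcohol (secondary).
pendant –CH=CH2: C=C double bond → alkene.
pendant –CH2NH2: N on sp³ C, no adjacent C=O → amine.
–NO2 on an sp³ carbon → nitro (the N=O is not a carbonyl).
–C(=O)– with carbon on both sides → ketone.
–C(=O)–O–C with C on the carbonyl side → ester.
pendant –COOH: carbonyl C bonded to C and –OH → carboxylic acid.
pendant –OCH3: C–O–C with sp³ C, no adjacent C=O → ether.
pendant –CH2OH on an sp³ backbone C → alcohol.
–NH2 on an sp³ carbon with no adjacent C=O → amine.
Alcohol appears at: CH(CH2OH), CH(CH2OH), CH(OH), CH(CH2OH) → 4.

4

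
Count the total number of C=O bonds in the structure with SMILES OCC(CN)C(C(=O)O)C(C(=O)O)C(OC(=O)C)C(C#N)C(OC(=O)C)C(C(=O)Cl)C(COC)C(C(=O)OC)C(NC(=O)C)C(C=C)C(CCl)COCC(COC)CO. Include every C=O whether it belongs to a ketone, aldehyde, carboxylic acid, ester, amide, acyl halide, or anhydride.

CH(COOH): carboxylic acid, 1 C=O (running total 1).
CH(COOH): carboxylic acid, 1 C=O (running total 2).
CH(OCOCH3): ester, 1 C=O (running total 3).
CH(OCOCH3): ester, 1 C=O (running total 4).
CH(COCl): acyl halide, 1 C=O (running total 5).
CH(COOCH3): ester, 1 C=O (running total 6).
CH(NHCOCH3): amide, 1 C=O (running total 7).

7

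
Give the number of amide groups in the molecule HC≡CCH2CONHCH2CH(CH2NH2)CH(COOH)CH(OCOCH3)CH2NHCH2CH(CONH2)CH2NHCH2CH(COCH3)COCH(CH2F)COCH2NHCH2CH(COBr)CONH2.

3

Taking each segment in turn:
  HC≡C: C≡C triple bond → alkyne.
  CH2CONHCH2: –C(=O)–N– linkage → amide (the N is not an amine).
  CH(CH2NH2): pendant –CH2NH2: N on sp³ C, no adjacent C=O → amine.
  CH(COOH): pendant –COOH: carbonyl C bonded to C and –OH → carboxylic acid.
  CH(OCOCH3): pendant –OC(=O)CH3: an acyloxy group → ester.
  CH2NHCH2: C–N–C with sp³ carbons and no adjacent C=O → amine (secondary).
  CH(CONH2): pendant –CONH2: carbonyl C bonded to C and N → amide.
  CH2NHCH2: C–N–C with sp³ carbons and no adjacent C=O → amine (secondary).
  CH(COCH3): pendant –COCH3: carbonyl C bonded to two carbons → ketone.
  CO: –C(=O)– with carbon on both sides → ketone.
  CH(CH2F): pendant –CH2X: halogen on sp³ carbon → alkyl halide.
  CO: –C(=O)– with carbon on both sides → ketone.
  CH2NHCH2: C–N–C with sp³ carbons and no adjacent C=O → amine (secondary).
  CH(COBr): pendant –C(=O)X: carbonyl C bonded to C and halogen → acyl halide.
  CONH2: –C(=O)NH2: carbonyl C bonded to C and to N → amide (the N is not a separate amine).
Amide appears at: CH2CONHCH2, CH(CONH2), CONH2 → 3.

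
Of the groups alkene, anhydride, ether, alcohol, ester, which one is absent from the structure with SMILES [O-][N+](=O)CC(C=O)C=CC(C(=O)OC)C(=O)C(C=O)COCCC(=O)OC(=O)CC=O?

alcohol

alkene: present (CH=CH — C=C double bond → alkene).
ether: present (CH2OCH2 — C–O–C with sp³ carbons on both sides and no adjacent C=O → ether).
anhydride: present (CH2CO-O-COCH2 — two acyl groups sharing one oxygen, –C(=O)–O–C(=O)– → anhydride).
ester: present (CH(COOCH3) — pendant –COOCH3: carbonyl C bonded to C and –OCH3 → ester).
alcohol: no segment matches this pattern.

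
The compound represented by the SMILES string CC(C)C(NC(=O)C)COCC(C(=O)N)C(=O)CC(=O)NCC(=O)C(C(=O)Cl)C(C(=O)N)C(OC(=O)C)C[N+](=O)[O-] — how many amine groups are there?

Reading the structure from left to right:
  CH(NHCOCH3): pendant –NHC(=O)CH3: N bonded to a carbonyl → amide (not amine).
  CH2OCH2: C–O–C with sp³ carbons on both sides and no adjacent C=O → ether.
  CH(CONH2): pendant –CONH2: carbonyl C bonded to C and N → amide.
  CO: –C(=O)– with carbon on both sides → ketone.
  CH2CONHCH2: –C(=O)–N– linkage → amide (the N is not an amine).
  CO: –C(=O)– with carbon on both sides → ketone.
  CH(COCl): pendant –C(=O)X: carbonyl C bonded to C and halogen → acyl halide.
  CH(CONH2): pendant –CONH2: carbonyl C bonded to C and N → amide.
  CH(OCOCH3): pendant –OC(=O)CH3: an acyloxy group → ester.
  CH2NO2: –NO2 on carbon → nitro group.
No segment is a amine: CH(NHCOCH3) is amide, not amine; CH(CONH2) is amide, not amine; CH2CONHCH2 is amide, not amine. → 0.

0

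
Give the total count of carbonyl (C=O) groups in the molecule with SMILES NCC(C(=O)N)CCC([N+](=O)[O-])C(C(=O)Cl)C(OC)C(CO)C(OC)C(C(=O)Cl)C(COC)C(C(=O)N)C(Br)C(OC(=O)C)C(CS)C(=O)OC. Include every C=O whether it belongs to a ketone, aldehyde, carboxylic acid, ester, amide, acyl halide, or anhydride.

6

CH(CONH2): amide, 1 C=O (running total 1).
CH(COCl): acyl halide, 1 C=O (running total 2).
CH(COCl): acyl halide, 1 C=O (running total 3).
CH(CONH2): amide, 1 C=O (running total 4).
CH(OCOCH3): ester, 1 C=O (running total 5).
COOCH3: ester, 1 C=O (running total 6).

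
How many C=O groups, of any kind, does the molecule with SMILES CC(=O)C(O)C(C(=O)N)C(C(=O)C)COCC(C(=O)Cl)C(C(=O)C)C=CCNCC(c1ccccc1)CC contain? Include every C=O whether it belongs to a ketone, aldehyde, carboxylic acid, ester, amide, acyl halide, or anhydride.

CO: ketone, 1 C=O (running total 1).
CH(CONH2): amide, 1 C=O (running total 2).
CH(COCH3): ketone, 1 C=O (running total 3).
CH(COCl): acyl halide, 1 C=O (running total 4).
CH(COCH3): ketone, 1 C=O (running total 5).

5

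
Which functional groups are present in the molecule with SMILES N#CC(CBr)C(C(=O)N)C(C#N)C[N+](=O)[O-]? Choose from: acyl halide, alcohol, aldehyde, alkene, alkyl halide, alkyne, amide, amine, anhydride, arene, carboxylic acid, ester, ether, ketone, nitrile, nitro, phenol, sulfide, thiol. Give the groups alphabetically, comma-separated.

N≡C–: carbon triple-bonded to nitrogen → nitrile.
pendant –CH2X: halogen on sp³ carbon → alkyl halide.
pendant –CONH2: carbonyl C bonded to C and N → amide.
pendant –C≡N: nitrile.
–NO2 on carbon → nitro group.

alkyl halide, amide, nitrile, nitro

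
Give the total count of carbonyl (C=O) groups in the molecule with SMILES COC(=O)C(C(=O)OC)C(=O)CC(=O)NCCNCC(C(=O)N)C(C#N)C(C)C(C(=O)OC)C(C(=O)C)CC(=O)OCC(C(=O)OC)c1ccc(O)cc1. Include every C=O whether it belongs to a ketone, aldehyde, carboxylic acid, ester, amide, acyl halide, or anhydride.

CH3OOC: ester, 1 C=O (running total 1).
CH(COOCH3): ester, 1 C=O (running total 2).
CO: ketone, 1 C=O (running total 3).
CH2CONHCH2: amide, 1 C=O (running total 4).
CH(CONH2): amide, 1 C=O (running total 5).
CH(COOCH3): ester, 1 C=O (running total 6).
CH(COCH3): ketone, 1 C=O (running total 7).
CH2COOCH2: ester, 1 C=O (running total 8).
CH(COOCH3): ester, 1 C=O (running total 9).

9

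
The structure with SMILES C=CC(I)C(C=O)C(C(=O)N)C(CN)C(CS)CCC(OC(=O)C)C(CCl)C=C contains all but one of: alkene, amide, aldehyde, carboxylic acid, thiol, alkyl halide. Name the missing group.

carboxylic acid

alkene: present (CH2=CH — C=C double bond → alkene).
amide: present (CH(CONH2) — pendant –CONH2: carbonyl C bonded to C and N → amide).
aldehyde: present (CH(CHO) — pendant –CHO: carbonyl C bonded to C and H → aldehyde).
thiol: present (CH(CH2SH) — pendant –CH2SH → thiol).
alkyl halide: present (CH(I) — halogen on an sp³ carbon → alkyl halide).
carboxylic acid: absent. In CH(OCOCH3), the acyl oxygen is bonded to carbon (–O–C), not to H, so this is an ester. In CH(CONH2), the carbonyl is bonded to nitrogen, not to –OH; that is an amide.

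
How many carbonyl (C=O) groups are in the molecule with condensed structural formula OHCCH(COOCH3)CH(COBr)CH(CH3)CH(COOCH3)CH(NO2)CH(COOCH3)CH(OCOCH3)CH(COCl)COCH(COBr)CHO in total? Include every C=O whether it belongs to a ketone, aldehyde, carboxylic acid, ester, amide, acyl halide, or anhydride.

10

OHC: aldehyde, 1 C=O (running total 1).
CH(COOCH3): ester, 1 C=O (running total 2).
CH(COBr): acyl halide, 1 C=O (running total 3).
CH(COOCH3): ester, 1 C=O (running total 4).
CH(COOCH3): ester, 1 C=O (running total 5).
CH(OCOCH3): ester, 1 C=O (running total 6).
CH(COCl): acyl halide, 1 C=O (running total 7).
CO: ketone, 1 C=O (running total 8).
CH(COBr): acyl halide, 1 C=O (running total 9).
CHO: aldehyde, 1 C=O (running total 10).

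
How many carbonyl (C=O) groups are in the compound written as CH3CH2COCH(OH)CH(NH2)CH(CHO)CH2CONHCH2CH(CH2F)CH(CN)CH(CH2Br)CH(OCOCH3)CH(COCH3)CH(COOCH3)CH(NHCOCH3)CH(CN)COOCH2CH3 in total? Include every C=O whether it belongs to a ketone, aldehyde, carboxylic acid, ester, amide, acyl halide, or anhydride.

CO: ketone, 1 C=O (running total 1).
CH(CHO): aldehyde, 1 C=O (running total 2).
CH2CONHCH2: amide, 1 C=O (running total 3).
CH(OCOCH3): ester, 1 C=O (running total 4).
CH(COCH3): ketone, 1 C=O (running total 5).
CH(COOCH3): ester, 1 C=O (running total 6).
CH(NHCOCH3): amide, 1 C=O (running total 7).
COOCH2CH3: ester, 1 C=O (running total 8).

8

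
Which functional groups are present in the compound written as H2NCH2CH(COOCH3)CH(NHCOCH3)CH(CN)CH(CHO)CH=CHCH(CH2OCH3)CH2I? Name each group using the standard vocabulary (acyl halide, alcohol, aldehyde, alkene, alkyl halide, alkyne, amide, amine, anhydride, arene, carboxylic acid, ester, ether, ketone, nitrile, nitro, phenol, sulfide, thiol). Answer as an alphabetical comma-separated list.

aldehyde, alkene, alkyl halide, amide, amine, ester, ether, nitrile

–NH2 on an sp³ carbon with no adjacent C=O → amine.
pendant –COOCH3: carbonyl C bonded to C and –OCH3 → ester.
pendant –NHC(=O)CH3: N bonded to a carbonyl → amide (not amine).
pendant –C≡N: nitrile.
pendant –CHO: carbonyl C bonded to C and H → aldehyde.
C=C double bond → alkene.
pendant –CH2OCH3: C–O–C linkage → ether.
halogen on an sp³ carbon → alkyl halide.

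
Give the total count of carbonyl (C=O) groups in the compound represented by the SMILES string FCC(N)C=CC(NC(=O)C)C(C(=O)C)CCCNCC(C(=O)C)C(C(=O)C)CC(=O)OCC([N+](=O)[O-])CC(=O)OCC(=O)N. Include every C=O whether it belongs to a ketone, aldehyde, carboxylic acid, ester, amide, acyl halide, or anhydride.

7

CH(NHCOCH3): amide, 1 C=O (running total 1).
CH(COCH3): ketone, 1 C=O (running total 2).
CH(COCH3): ketone, 1 C=O (running total 3).
CH(COCH3): ketone, 1 C=O (running total 4).
CH2COOCH2: ester, 1 C=O (running total 5).
CH2COOCH2: ester, 1 C=O (running total 6).
CONH2: amide, 1 C=O (running total 7).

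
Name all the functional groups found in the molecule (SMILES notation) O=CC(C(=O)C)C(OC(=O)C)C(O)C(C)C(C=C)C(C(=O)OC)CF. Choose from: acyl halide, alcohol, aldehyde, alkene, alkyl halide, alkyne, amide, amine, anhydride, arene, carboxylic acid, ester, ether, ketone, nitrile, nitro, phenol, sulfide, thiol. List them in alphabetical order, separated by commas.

alcohol, aldehyde, alkene, alkyl halide, ester, ketone

Taking each segment in turn:
  OHC: terminal –CHO: carbonyl C bonded to H and C → aldehyde.
  CH(COCH3): pendant –COCH3: carbonyl C bonded to two carbons → ketone.
  CH(OCOCH3): pendant –OC(=O)CH3: an acyloxy group → ester.
  CH(OH): –OH on an sp³ carbon → alcohol (secondary).
  CH(CH=CH2): pendant –CH=CH2: C=C double bond → alkene.
  CH(COOCH3): pendant –COOCH3: carbonyl C bonded to C and –OCH3 → ester.
  CH2F: halogen on an sp³ carbon → alkyl halide.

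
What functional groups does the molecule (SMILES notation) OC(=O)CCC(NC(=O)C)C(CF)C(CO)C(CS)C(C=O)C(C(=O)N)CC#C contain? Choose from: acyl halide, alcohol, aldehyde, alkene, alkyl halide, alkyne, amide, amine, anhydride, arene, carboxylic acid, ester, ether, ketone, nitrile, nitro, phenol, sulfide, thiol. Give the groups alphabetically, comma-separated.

Working along the chain:
  HOOC: –COOH: carbonyl C bonded to –OH and C → carboxylic acid (the –OH is not a separate alcohol).
  CH(NHCOCH3): pendant –NHC(=O)CH3: N bonded to a carbonyl → amide (not amine).
  CH(CH2F): pendant –CH2X: halogen on sp³ carbon → alkyl halide.
  CH(CH2OH): pendant –CH2OH on an sp³ backbone C → alcohol.
  CH(CH2SH): pendant –CH2SH → thiol.
  CH(CHO): pendant –CHO: carbonyl C bonded to C and H → aldehyde.
  CH(CONH2): pendant –CONH2: carbonyl C bonded to C and N → amide.
  C≡CH: C≡C triple bond → alkyne.

alcohol, aldehyde, alkyl halide, alkyne, amide, carboxylic acid, thiol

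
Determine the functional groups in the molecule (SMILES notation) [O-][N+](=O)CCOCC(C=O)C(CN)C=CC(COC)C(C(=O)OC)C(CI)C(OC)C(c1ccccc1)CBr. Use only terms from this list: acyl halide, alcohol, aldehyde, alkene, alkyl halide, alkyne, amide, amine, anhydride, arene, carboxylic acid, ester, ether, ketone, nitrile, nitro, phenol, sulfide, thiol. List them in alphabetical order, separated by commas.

–NO2 on carbon → nitro group.
C–O–C with sp³ carbons on both sides and no adjacent C=O → ether.
pendant –CHO: carbonyl C bonded to C and H → aldehyde.
pendant –CH2NH2: N on sp³ C, no adjacent C=O → amine.
C=C double bond → alkene.
pendant –CH2OCH3: C–O–C linkage → ether.
pendant –COOCH3: carbonyl C bonded to C and –OCH3 → ester.
pendant –CH2X: halogen on sp³ carbon → alkyl halide.
pendant –OCH3: C–O–C with sp³ C, no adjacent C=O → ether.
pendant –C6H5: benzene ring → arene.
halogen on an sp³ carbon → alkyl halide.

aldehyde, alkene, alkyl halide, amine, arene, ester, ether, nitro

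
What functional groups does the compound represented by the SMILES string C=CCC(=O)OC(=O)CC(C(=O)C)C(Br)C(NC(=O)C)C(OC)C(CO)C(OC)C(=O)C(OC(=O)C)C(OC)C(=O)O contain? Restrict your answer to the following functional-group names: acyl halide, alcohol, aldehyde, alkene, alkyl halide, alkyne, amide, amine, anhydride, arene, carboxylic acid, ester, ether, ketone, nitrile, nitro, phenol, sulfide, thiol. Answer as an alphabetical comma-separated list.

alcohol, alkene, alkyl halide, amide, anhydride, carboxylic acid, ester, ether, ketone

C=C double bond → alkene.
two acyl groups sharing one oxygen, –C(=O)–O–C(=O)– → anhydride.
pendant –COCH3: carbonyl C bonded to two carbons → ketone.
halogen on an sp³ carbon → alkyl halide.
pendant –NHC(=O)CH3: N bonded to a carbonyl → amide (not amine).
pendant –OCH3: C–O–C with sp³ C, no adjacent C=O → ether.
pendant –CH2OH on an sp³ backbone C → alcohol.
pendant –OCH3: C–O–C with sp³ C, no adjacent C=O → ether.
–C(=O)– with carbon on both sides → ketone.
pendant –OC(=O)CH3: an acyloxy group → ester.
pendant –OCH3: C–O–C with sp³ C, no adjacent C=O → ether.
–COOH: carbonyl C bonded to –OH and C → carboxylic acid (the –OH is not a separate alcohol).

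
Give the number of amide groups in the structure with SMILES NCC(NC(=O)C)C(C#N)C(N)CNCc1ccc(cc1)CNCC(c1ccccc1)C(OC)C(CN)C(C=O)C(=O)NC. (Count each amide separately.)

Taking each segment in turn:
  H2NCH2: –NH2 on an sp³ carbon with no adjacent C=O → amine.
  CH(NHCOCH3): pendant –NHC(=O)CH3: N bonded to a carbonyl → amide (not amine).
  CH(CN): pendant –C≡N: nitrile.
  CH(NH2): –NH2 on an sp³ carbon with no adjacent C=O → amine.
  CH2NHCH2: C–N–C with sp³ carbons and no adjacent C=O → amine (secondary).
  C6H4: para-disubstituted benzene ring → arene.
  CH2NHCH2: C–N–C with sp³ carbons and no adjacent C=O → amine (secondary).
  CH(C6H5): pendant –C6H5: benzene ring → arene.
  CH(OCH3): pendant –OCH3: C–O–C with sp³ C, no adjacent C=O → ether.
  CH(CH2NH2): pendant –CH2NH2: N on sp³ C, no adjacent C=O → amine.
  CH(CHO): pendant –CHO: carbonyl C bonded to C and H → aldehyde.
  CONHCH3: –C(=O)NHCH3: carbonyl C bonded to C and to N → amide (the N is not an amine).
Amide appears at: CH(NHCOCH3), CONHCH3 → 2.

2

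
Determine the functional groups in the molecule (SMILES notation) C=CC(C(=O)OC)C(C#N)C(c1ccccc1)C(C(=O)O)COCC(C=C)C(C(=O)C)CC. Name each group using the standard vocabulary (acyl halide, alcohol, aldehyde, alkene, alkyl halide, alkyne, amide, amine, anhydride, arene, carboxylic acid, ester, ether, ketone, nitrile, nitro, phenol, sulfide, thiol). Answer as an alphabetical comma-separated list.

alkene, arene, carboxylic acid, ester, ether, ketone, nitrile

Working along the chain:
  CH2=CH: C=C double bond → alkene.
  CH(COOCH3): pendant –COOCH3: carbonyl C bonded to C and –OCH3 → ester.
  CH(CN): pendant –C≡N: nitrile.
  CH(C6H5): pendant –C6H5: benzene ring → arene.
  CH(COOH): pendant –COOH: carbonyl C bonded to C and –OH → carboxylic acid.
  CH2OCH2: C–O–C with sp³ carbons on both sides and no adjacent C=O → ether.
  CH(CH=CH2): pendant –CH=CH2: C=C double bond → alkene.
  CH(COCH3): pendant –COCH3: carbonyl C bonded to two carbons → ketone.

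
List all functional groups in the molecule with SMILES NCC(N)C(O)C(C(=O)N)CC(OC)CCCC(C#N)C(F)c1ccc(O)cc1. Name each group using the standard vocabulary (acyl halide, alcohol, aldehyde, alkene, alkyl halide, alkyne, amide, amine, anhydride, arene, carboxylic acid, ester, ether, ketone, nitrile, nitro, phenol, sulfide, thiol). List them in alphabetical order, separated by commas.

alcohol, alkyl halide, amide, amine, arene, ether, nitrile, phenol

–NH2 on an sp³ carbon with no adjacent C=O → amine.
–NH2 on an sp³ carbon with no adjacent C=O → amine.
–OH on an sp³ carbon → alcohol (secondary).
pendant –CONH2: carbonyl C bonded to C and N → amide.
pendant –OCH3: C–O–C with sp³ C, no adjacent C=O → ether.
pendant –C≡N: nitrile.
halogen on an sp³ carbon → alkyl halide.
–OH attached directly to an aromatic ring → phenol (not alcohol); the ring itself is an arene.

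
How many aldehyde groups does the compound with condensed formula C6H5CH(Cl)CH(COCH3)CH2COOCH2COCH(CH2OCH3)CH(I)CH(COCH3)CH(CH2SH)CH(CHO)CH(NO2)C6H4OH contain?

Working along the chain:
  C6H5: C6H5– phenyl ring → arene.
  CH(Cl): halogen on an sp³ carbon → alkyl halide.
  CH(COCH3): pendant –COCH3: carbonyl C bonded to two carbons → ketone.
  CH2COOCH2: –C(=O)–O–C with C on the carbonyl side → ester.
  CO: –C(=O)– with carbon on both sides → ketone.
  CH(CH2OCH3): pendant –CH2OCH3: C–O–C linkage → ether.
  CH(I): halogen on an sp³ carbon → alkyl halide.
  CH(COCH3): pendant –COCH3: carbonyl C bonded to two carbons → ketone.
  CH(CH2SH): pendant –CH2SH → thiol.
  CH(CHO): pendant –CHO: carbonyl C bonded to C and H → aldehyde.
  CH(NO2): –NO2 on an sp³ carbon → nitro (the N=O is not a carbonyl).
  C6H4OH: –OH attached directly to an aromatic ring → phenol (not alcohol); the ring itself is an arene.
Aldehyde appears at: CH(CHO) → 1.

1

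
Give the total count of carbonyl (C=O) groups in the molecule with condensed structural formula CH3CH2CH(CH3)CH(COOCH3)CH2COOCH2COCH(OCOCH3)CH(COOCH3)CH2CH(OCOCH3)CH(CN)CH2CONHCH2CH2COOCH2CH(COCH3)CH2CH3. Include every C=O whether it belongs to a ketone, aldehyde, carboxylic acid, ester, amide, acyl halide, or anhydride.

9

CH(COOCH3): ester, 1 C=O (running total 1).
CH2COOCH2: ester, 1 C=O (running total 2).
CO: ketone, 1 C=O (running total 3).
CH(OCOCH3): ester, 1 C=O (running total 4).
CH(COOCH3): ester, 1 C=O (running total 5).
CH(OCOCH3): ester, 1 C=O (running total 6).
CH2CONHCH2: amide, 1 C=O (running total 7).
CH2COOCH2: ester, 1 C=O (running total 8).
CH(COCH3): ketone, 1 C=O (running total 9).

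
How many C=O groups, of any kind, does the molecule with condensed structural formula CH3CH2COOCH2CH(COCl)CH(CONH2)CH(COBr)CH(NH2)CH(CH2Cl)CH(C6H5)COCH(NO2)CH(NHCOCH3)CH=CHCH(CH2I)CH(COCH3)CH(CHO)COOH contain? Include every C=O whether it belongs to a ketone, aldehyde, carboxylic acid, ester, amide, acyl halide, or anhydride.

9

CH2COOCH2: ester, 1 C=O (running total 1).
CH(COCl): acyl halide, 1 C=O (running total 2).
CH(CONH2): amide, 1 C=O (running total 3).
CH(COBr): acyl halide, 1 C=O (running total 4).
CO: ketone, 1 C=O (running total 5).
CH(NHCOCH3): amide, 1 C=O (running total 6).
CH(COCH3): ketone, 1 C=O (running total 7).
CH(CHO): aldehyde, 1 C=O (running total 8).
COOH: carboxylic acid, 1 C=O (running total 9).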